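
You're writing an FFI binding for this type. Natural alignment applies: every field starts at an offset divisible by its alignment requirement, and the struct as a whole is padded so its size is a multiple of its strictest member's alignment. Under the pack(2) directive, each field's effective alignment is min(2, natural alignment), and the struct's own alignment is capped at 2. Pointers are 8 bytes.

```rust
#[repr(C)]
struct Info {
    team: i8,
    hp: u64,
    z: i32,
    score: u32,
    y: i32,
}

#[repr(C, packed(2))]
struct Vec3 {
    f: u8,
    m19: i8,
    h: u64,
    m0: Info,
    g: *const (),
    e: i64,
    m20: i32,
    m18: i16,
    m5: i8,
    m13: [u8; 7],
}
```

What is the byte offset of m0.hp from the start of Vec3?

18

Info: team at 0 (size 1, align 1) → ends 1; pad 7 to align 8 for hp; hp at 8 (size 8, align 8) → ends 16; z at 16 (size 4, align 4) → ends 20; score at 20 (size 4, align 4) → ends 24; y at 24 (size 4, align 4) → ends 28; tail pad 4 to reach multiple of 8; total 32 bytes, alignment 8
f at 0 (size 1, align 1) → ends 1
m19 at 1 (size 1, align 1) → ends 2
h at 2 (size 8, align 2) → ends 10
m0 at 10 (size 32, align 2) → ends 42
within Info: hp at 8
10 + 8 = 18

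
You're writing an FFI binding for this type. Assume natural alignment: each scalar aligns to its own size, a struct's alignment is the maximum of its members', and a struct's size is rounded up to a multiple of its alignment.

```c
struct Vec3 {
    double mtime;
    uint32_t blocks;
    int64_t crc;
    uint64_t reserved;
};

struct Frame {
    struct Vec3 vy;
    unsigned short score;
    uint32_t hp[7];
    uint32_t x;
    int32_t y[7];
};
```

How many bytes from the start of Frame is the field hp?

36

Vec3: mtime at 0 (size 8, align 8) → ends 8; blocks at 8 (size 4, align 4) → ends 12; pad 4 to align 8 for crc; crc at 16 (size 8, align 8) → ends 24; reserved at 24 (size 8, align 8) → ends 32; total 32 bytes, alignment 8
vy at 0 (size 32, align 8) → ends 32
score at 32 (size 2, align 2) → ends 34
pad 2 to align 4 for hp
hp at 36 (size 28, align 4) → ends 64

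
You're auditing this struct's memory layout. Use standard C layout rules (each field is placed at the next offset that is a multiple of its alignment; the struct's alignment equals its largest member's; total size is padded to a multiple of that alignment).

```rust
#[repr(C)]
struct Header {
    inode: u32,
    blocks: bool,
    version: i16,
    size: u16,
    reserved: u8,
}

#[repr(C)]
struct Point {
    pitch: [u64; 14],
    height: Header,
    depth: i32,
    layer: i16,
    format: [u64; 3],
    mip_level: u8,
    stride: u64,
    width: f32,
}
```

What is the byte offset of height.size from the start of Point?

120

Header: 0..4  inode  (4B, 4-aligned); 4..5  blocks  (1B, 1-aligned); 5..6  -- padding (1B); 6..8  version  (2B, 2-aligned); 8..10  size  (2B, 2-aligned); 10..11  reserved  (1B, 1-aligned); 11..12  -- tail padding (1B); sizeof = 12, alignof = 4
0..112  pitch  (112B, 8-aligned)
112..124  height  (12B, 4-aligned)
within Header: size at 8
112 + 8 = 120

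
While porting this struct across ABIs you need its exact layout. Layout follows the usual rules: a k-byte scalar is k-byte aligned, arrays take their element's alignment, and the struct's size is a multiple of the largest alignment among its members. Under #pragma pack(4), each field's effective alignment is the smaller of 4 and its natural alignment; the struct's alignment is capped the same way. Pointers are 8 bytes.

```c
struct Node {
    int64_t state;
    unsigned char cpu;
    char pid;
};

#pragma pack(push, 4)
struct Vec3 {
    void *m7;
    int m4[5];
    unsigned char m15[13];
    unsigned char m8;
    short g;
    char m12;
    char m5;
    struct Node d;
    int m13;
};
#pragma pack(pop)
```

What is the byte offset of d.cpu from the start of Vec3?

Node: state at 0 (size 8, align 8) → ends 8; cpu at 8 (size 1, align 1) → ends 9; pid at 9 (size 1, align 1) → ends 10; tail pad 6 to reach multiple of 8; total 16 bytes, alignment 8
m7 at 0 (size 8, align 4) → ends 8
m4 at 8 (size 20, align 4) → ends 28
m15 at 28 (size 13, align 1) → ends 41
m8 at 41 (size 1, align 1) → ends 42
g at 42 (size 2, align 2) → ends 44
m12 at 44 (size 1, align 1) → ends 45
m5 at 45 (size 1, align 1) → ends 46
pad 2 to align 4 for d
d at 48 (size 16, align 4) → ends 64
within Node: cpu at 8
48 + 8 = 56

56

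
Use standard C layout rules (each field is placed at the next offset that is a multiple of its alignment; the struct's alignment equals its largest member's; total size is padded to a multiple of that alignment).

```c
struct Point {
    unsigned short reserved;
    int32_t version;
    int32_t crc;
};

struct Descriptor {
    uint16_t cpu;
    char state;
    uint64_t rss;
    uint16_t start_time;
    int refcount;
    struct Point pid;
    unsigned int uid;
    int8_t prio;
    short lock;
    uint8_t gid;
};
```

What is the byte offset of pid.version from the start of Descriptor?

28

Point: 0..2  reserved  (2B, 2-aligned); 2..4  -- padding (2B); 4..8  version  (4B, 4-aligned); 8..12  crc  (4B, 4-aligned); sizeof = 12, alignof = 4
0..2  cpu  (2B, 2-aligned)
2..3  state  (1B, 1-aligned)
3..8  -- padding (5B)
8..16  rss  (8B, 8-aligned)
16..18  start_time  (2B, 2-aligned)
18..20  -- padding (2B)
20..24  refcount  (4B, 4-aligned)
24..36  pid  (12B, 4-aligned)
within Point: version at 4
24 + 4 = 28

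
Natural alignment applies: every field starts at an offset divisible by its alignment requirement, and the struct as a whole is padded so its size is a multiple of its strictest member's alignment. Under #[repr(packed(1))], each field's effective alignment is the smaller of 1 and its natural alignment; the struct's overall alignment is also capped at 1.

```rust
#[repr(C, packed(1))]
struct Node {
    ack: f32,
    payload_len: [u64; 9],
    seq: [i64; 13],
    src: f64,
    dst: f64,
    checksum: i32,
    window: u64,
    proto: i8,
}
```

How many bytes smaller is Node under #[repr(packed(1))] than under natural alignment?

natural layout:
  @0: ack [4B, align 4] → 4
  +4 pad (align 8)
  @8: payload_len [72B, align 8] → 80
  @80: seq [104B, align 8] → 184
  @184: src [8B, align 8] → 192
  @192: dst [8B, align 8] → 200
  @200: checksum [4B, align 4] → 204
  +4 pad (align 8)
  @208: window [8B, align 8] → 216
  @216: proto [1B, align 1] → 217
  +7 tail pad (align 8)
  size 224, align 8
packed(1) layout:
  @0: ack [4B, align 1] → 4
  @4: payload_len [72B, align 1] → 76
  @76: seq [104B, align 1] → 180
  @180: src [8B, align 1] → 188
  @188: dst [8B, align 1] → 196
  @196: checksum [4B, align 1] → 200
  @200: window [8B, align 1] → 208
  @208: proto [1B, align 1] → 209
  size 209, align 1
224 − 209 = 15

15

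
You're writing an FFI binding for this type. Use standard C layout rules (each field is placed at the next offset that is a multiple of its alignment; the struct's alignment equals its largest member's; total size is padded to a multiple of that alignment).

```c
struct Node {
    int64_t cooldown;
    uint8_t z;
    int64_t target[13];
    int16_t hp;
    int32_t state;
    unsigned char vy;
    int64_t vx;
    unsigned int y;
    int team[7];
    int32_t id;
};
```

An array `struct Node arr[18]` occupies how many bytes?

cooldown at 0 (size 8, align 8) → ends 8
z at 8 (size 1, align 1) → ends 9
pad 7 to align 8 for target
target at 16 (size 104, align 8) → ends 120
hp at 120 (size 2, align 2) → ends 122
pad 2 to align 4 for state
state at 124 (size 4, align 4) → ends 128
vy at 128 (size 1, align 1) → ends 129
pad 7 to align 8 for vx
vx at 136 (size 8, align 8) → ends 144
y at 144 (size 4, align 4) → ends 148
team at 148 (size 28, align 4) → ends 176
id at 176 (size 4, align 4) → ends 180
tail pad 4 to reach multiple of 8
total 184 bytes, alignment 8
array of 18: 18 × 184 = 3312

3312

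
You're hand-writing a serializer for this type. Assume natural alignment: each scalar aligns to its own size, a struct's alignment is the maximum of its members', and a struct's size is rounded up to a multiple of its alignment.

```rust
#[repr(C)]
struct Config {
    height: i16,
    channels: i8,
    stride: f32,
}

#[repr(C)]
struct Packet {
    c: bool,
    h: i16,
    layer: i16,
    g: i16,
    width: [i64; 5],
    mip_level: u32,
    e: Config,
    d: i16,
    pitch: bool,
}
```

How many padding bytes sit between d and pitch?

0

Config: @0: height [2B, align 2] → 2; @2: channels [1B, align 1] → 3; +1 pad (align 4); @4: stride [4B, align 4] → 8; size 8, align 4
@0: c [1B, align 1] → 1
+1 pad (align 2)
@2: h [2B, align 2] → 4
@4: layer [2B, align 2] → 6
@6: g [2B, align 2] → 8
@8: width [40B, align 8] → 48
@48: mip_level [4B, align 4] → 52
@52: e [8B, align 4] → 60
@60: d [2B, align 2] → 62
@62: pitch [1B, align 1] → 63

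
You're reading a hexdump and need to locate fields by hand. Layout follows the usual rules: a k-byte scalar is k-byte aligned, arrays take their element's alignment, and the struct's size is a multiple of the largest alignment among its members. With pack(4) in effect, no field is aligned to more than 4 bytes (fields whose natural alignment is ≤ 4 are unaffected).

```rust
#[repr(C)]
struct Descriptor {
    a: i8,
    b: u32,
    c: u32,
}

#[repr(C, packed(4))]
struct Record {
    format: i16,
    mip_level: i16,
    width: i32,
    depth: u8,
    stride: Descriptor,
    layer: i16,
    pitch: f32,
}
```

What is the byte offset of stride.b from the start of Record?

16

Descriptor: @0: a [1B, align 1] → 1; +3 pad (align 4); @4: b [4B, align 4] → 8; @8: c [4B, align 4] → 12; size 12, align 4
@0: format [2B, align 2] → 2
@2: mip_level [2B, align 2] → 4
@4: width [4B, align 4] → 8
@8: depth [1B, align 1] → 9
+3 pad (align 4)
@12: stride [12B, align 4] → 24
within Descriptor: b at 4
12 + 4 = 16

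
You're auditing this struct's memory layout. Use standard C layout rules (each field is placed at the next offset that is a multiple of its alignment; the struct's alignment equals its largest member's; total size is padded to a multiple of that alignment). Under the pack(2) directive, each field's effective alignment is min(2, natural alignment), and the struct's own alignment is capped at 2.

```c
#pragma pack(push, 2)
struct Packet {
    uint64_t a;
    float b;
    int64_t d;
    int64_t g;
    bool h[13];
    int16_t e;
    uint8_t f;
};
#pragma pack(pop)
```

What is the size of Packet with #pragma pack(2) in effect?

46

@0: a [8B, align 2] → 8
@8: b [4B, align 2] → 12
@12: d [8B, align 2] → 20
@20: g [8B, align 2] → 28
@28: h [13B, align 1] → 41
+1 pad (align 2)
@42: e [2B, align 2] → 44
@44: f [1B, align 1] → 45
+1 tail pad (align 2)
size 46, align 2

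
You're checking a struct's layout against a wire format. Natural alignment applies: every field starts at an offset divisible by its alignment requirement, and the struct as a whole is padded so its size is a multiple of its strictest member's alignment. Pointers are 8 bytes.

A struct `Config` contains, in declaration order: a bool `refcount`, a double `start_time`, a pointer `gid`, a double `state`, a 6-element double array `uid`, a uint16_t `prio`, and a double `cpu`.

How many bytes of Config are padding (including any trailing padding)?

@0: refcount [1B, align 1] → 1
+7 pad (align 8)
@8: start_time [8B, align 8] → 16
@16: gid [8B, align 8] → 24
@24: state [8B, align 8] → 32
@32: uid [48B, align 8] → 80
@80: prio [2B, align 2] → 82
+6 pad (align 8)
@88: cpu [8B, align 8] → 96
size 96, align 8
data bytes 83, size 96 → padding 13

13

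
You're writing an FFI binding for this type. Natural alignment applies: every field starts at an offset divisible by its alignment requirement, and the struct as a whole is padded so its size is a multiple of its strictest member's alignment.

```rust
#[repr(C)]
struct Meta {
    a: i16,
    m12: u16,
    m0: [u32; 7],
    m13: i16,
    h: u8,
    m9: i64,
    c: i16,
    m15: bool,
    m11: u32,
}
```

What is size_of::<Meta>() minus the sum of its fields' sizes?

0..2  a  (2B, 2-aligned)
2..4  m12  (2B, 2-aligned)
4..32  m0  (28B, 4-aligned)
32..34  m13  (2B, 2-aligned)
34..35  h  (1B, 1-aligned)
35..40  -- padding (5B)
40..48  m9  (8B, 8-aligned)
48..50  c  (2B, 2-aligned)
50..51  m15  (1B, 1-aligned)
51..52  -- padding (1B)
52..56  m11  (4B, 4-aligned)
sizeof = 56, alignof = 8
data bytes 50, size 56 → padding 6

6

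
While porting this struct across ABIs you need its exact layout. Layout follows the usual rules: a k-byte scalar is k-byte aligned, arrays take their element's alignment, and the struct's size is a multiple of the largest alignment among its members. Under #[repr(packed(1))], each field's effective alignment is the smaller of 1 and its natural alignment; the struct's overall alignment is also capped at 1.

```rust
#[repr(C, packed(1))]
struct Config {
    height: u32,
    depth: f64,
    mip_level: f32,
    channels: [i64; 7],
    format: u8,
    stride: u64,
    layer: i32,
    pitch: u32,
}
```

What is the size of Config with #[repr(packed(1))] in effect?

0..4  height  (4B, 1-aligned)
4..12  depth  (8B, 1-aligned)
12..16  mip_level  (4B, 1-aligned)
16..72  channels  (56B, 1-aligned)
72..73  format  (1B, 1-aligned)
73..81  stride  (8B, 1-aligned)
81..85  layer  (4B, 1-aligned)
85..89  pitch  (4B, 1-aligned)
sizeof = 89, alignof = 1

89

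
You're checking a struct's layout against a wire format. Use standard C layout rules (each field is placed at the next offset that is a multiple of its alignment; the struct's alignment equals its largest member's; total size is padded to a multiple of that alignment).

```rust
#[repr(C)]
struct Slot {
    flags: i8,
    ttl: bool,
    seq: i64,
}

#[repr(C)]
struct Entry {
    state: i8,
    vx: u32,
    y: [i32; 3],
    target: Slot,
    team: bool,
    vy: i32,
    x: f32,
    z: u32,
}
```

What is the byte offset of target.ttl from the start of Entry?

25

Slot: @0: flags [1B, align 1] → 1; @1: ttl [1B, align 1] → 2; +6 pad (align 8); @8: seq [8B, align 8] → 16; size 16, align 8
@0: state [1B, align 1] → 1
+3 pad (align 4)
@4: vx [4B, align 4] → 8
@8: y [12B, align 4] → 20
+4 pad (align 8)
@24: target [16B, align 8] → 40
within Slot: ttl at 1
24 + 1 = 25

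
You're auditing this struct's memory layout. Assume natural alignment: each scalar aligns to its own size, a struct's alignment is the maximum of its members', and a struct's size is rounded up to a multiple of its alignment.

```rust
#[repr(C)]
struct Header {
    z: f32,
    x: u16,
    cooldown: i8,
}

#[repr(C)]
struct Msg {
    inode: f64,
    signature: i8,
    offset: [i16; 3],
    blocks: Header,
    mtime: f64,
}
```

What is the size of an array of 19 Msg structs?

Header: @0: z [4B, align 4] → 4; @4: x [2B, align 2] → 6; @6: cooldown [1B, align 1] → 7; +1 tail pad (align 4); size 8, align 4
@0: inode [8B, align 8] → 8
@8: signature [1B, align 1] → 9
+1 pad (align 2)
@10: offset [6B, align 2] → 16
@16: blocks [8B, align 4] → 24
@24: mtime [8B, align 8] → 32
size 32, align 8
array of 19: 19 × 32 = 608

608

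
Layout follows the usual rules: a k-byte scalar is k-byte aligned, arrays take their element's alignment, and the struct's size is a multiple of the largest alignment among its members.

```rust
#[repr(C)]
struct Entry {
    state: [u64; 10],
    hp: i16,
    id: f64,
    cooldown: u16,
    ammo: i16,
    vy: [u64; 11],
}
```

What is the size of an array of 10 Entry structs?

state at 0 (size 80, align 8) → ends 80
hp at 80 (size 2, align 2) → ends 82
pad 6 to align 8 for id
id at 88 (size 8, align 8) → ends 96
cooldown at 96 (size 2, align 2) → ends 98
ammo at 98 (size 2, align 2) → ends 100
pad 4 to align 8 for vy
vy at 104 (size 88, align 8) → ends 192
total 192 bytes, alignment 8
array of 10: 10 × 192 = 1920

1920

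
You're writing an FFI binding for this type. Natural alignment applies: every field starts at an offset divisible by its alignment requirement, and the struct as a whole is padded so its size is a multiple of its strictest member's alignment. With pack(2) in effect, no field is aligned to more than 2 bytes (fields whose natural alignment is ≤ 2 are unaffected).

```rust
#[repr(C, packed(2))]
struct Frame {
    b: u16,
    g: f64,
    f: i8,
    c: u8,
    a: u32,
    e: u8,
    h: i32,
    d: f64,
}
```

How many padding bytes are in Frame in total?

b at 0 (size 2, align 2) → ends 2
g at 2 (size 8, align 2) → ends 10
f at 10 (size 1, align 1) → ends 11
c at 11 (size 1, align 1) → ends 12
a at 12 (size 4, align 2) → ends 16
e at 16 (size 1, align 1) → ends 17
pad 1 to align 2 for h
h at 18 (size 4, align 2) → ends 22
d at 22 (size 8, align 2) → ends 30
total 30 bytes, alignment 2
data bytes 29, size 30 → padding 1

1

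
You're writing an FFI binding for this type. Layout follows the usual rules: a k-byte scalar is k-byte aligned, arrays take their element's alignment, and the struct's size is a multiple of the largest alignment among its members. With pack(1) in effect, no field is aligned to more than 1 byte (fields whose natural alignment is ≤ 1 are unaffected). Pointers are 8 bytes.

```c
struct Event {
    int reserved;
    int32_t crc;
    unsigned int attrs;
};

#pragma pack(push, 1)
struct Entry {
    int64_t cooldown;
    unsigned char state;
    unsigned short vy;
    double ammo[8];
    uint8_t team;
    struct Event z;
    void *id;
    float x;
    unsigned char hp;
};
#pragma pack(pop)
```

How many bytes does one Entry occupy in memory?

101 bytes

Event: reserved at 0 (size 4, align 4) → ends 4; crc at 4 (size 4, align 4) → ends 8; attrs at 8 (size 4, align 4) → ends 12; total 12 bytes, alignment 4
cooldown at 0 (size 8, align 1) → ends 8
state at 8 (size 1, align 1) → ends 9
vy at 9 (size 2, align 1) → ends 11
ammo at 11 (size 64, align 1) → ends 75
team at 75 (size 1, align 1) → ends 76
z at 76 (size 12, align 1) → ends 88
id at 88 (size 8, align 1) → ends 96
x at 96 (size 4, align 1) → ends 100
hp at 100 (size 1, align 1) → ends 101
total 101 bytes, alignment 1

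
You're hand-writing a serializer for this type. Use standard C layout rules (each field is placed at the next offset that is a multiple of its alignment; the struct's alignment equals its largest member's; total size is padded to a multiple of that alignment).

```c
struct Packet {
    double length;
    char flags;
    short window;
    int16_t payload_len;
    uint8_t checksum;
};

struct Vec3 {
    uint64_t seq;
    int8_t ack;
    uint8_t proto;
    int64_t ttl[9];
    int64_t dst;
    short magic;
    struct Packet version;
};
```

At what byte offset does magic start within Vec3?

Packet: @0: length [8B, align 8] → 8; @8: flags [1B, align 1] → 9; +1 pad (align 2); @10: window [2B, align 2] → 12; @12: payload_len [2B, align 2] → 14; @14: checksum [1B, align 1] → 15; +1 tail pad (align 8); size 16, align 8
@0: seq [8B, align 8] → 8
@8: ack [1B, align 1] → 9
@9: proto [1B, align 1] → 10
+6 pad (align 8)
@16: ttl [72B, align 8] → 88
@88: dst [8B, align 8] → 96
@96: magic [2B, align 2] → 98

96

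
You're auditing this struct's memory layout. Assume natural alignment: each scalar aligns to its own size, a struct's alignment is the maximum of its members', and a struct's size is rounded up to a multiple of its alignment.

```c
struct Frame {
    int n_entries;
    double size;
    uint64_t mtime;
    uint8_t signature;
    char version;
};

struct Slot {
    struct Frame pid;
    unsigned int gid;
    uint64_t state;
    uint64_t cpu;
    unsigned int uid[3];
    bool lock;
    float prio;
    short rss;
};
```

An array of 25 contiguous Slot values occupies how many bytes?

2000

Frame: n_entries at 0 (size 4, align 4) → ends 4; pad 4 to align 8 for size; size at 8 (size 8, align 8) → ends 16; mtime at 16 (size 8, align 8) → ends 24; signature at 24 (size 1, align 1) → ends 25; version at 25 (size 1, align 1) → ends 26; tail pad 6 to reach multiple of 8; total 32 bytes, alignment 8
pid at 0 (size 32, align 8) → ends 32
gid at 32 (size 4, align 4) → ends 36
pad 4 to align 8 for state
state at 40 (size 8, align 8) → ends 48
cpu at 48 (size 8, align 8) → ends 56
uid at 56 (size 12, align 4) → ends 68
lock at 68 (size 1, align 1) → ends 69
pad 3 to align 4 for prio
prio at 72 (size 4, align 4) → ends 76
rss at 76 (size 2, align 2) → ends 78
tail pad 2 to reach multiple of 8
total 80 bytes, alignment 8
array of 25: 25 × 80 = 2000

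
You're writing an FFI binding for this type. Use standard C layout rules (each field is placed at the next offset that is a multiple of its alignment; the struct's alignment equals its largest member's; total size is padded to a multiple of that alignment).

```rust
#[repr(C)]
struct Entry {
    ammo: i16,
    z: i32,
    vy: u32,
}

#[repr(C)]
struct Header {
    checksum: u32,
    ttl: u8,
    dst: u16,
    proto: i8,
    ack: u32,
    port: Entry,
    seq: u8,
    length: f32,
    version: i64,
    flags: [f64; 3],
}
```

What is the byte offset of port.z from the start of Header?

Entry: ammo at 0 (size 2, align 2) → ends 2; pad 2 to align 4 for z; z at 4 (size 4, align 4) → ends 8; vy at 8 (size 4, align 4) → ends 12; total 12 bytes, alignment 4
checksum at 0 (size 4, align 4) → ends 4
ttl at 4 (size 1, align 1) → ends 5
pad 1 to align 2 for dst
dst at 6 (size 2, align 2) → ends 8
proto at 8 (size 1, align 1) → ends 9
pad 3 to align 4 for ack
ack at 12 (size 4, align 4) → ends 16
port at 16 (size 12, align 4) → ends 28
within Entry: z at 4
16 + 4 = 20

20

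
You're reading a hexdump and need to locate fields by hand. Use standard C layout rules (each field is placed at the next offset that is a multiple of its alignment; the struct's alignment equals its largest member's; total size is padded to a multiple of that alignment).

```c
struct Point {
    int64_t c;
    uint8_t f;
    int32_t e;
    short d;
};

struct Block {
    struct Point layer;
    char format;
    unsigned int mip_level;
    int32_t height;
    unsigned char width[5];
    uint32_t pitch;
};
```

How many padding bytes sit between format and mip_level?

Point: c at 0 (size 8, align 8) → ends 8; f at 8 (size 1, align 1) → ends 9; pad 3 to align 4 for e; e at 12 (size 4, align 4) → ends 16; d at 16 (size 2, align 2) → ends 18; tail pad 6 to reach multiple of 8; total 24 bytes, alignment 8
layer at 0 (size 24, align 8) → ends 24
format at 24 (size 1, align 1) → ends 25
pad 3 to align 4 for mip_level
mip_level at 28 (size 4, align 4) → ends 32

3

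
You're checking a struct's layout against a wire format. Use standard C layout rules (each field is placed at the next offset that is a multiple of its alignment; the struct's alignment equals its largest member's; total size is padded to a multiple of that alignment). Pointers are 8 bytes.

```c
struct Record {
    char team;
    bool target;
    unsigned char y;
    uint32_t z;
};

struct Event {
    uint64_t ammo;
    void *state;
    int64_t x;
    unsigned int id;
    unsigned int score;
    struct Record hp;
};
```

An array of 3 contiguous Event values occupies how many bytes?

Record: @0: team [1B, align 1] → 1; @1: target [1B, align 1] → 2; @2: y [1B, align 1] → 3; +1 pad (align 4); @4: z [4B, align 4] → 8; size 8, align 4
@0: ammo [8B, align 8] → 8
@8: state [8B, align 8] → 16
@16: x [8B, align 8] → 24
@24: id [4B, align 4] → 28
@28: score [4B, align 4] → 32
@32: hp [8B, align 4] → 40
size 40, align 8
array of 3: 3 × 40 = 120

120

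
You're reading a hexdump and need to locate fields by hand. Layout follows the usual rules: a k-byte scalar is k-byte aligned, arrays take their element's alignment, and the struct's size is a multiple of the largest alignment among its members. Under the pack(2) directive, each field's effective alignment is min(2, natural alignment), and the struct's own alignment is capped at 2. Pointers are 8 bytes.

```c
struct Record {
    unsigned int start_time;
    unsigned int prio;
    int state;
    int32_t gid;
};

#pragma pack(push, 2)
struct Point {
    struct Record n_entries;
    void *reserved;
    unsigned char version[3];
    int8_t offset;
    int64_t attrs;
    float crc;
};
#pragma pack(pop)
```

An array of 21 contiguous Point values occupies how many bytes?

Record: start_time at 0 (size 4, align 4) → ends 4; prio at 4 (size 4, align 4) → ends 8; state at 8 (size 4, align 4) → ends 12; gid at 12 (size 4, align 4) → ends 16; total 16 bytes, alignment 4
n_entries at 0 (size 16, align 2) → ends 16
reserved at 16 (size 8, align 2) → ends 24
version at 24 (size 3, align 1) → ends 27
offset at 27 (size 1, align 1) → ends 28
attrs at 28 (size 8, align 2) → ends 36
crc at 36 (size 4, align 2) → ends 40
total 40 bytes, alignment 2
array of 21: 21 × 40 = 840

840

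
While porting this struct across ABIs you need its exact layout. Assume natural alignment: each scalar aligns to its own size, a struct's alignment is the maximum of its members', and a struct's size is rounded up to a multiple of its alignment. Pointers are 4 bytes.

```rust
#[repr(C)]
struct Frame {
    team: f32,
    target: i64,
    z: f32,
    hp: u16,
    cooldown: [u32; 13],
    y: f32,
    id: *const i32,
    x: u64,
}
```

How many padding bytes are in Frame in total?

team at 0 (size 4, align 4) → ends 4
pad 4 to align 8 for target
target at 8 (size 8, align 8) → ends 16
z at 16 (size 4, align 4) → ends 20
hp at 20 (size 2, align 2) → ends 22
pad 2 to align 4 for cooldown
cooldown at 24 (size 52, align 4) → ends 76
y at 76 (size 4, align 4) → ends 80
id at 80 (size 4, align 4) → ends 84
pad 4 to align 8 for x
x at 88 (size 8, align 8) → ends 96
total 96 bytes, alignment 8
data bytes 86, size 96 → padding 10

10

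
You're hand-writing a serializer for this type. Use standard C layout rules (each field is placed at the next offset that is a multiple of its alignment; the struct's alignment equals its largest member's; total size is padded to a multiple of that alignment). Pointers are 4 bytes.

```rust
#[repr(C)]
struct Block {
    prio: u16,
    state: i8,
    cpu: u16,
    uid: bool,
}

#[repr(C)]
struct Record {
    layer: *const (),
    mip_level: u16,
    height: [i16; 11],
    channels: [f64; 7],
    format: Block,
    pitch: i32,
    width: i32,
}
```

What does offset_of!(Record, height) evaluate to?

6

Block: prio at 0 (size 2, align 2) → ends 2; state at 2 (size 1, align 1) → ends 3; pad 1 to align 2 for cpu; cpu at 4 (size 2, align 2) → ends 6; uid at 6 (size 1, align 1) → ends 7; tail pad 1 to reach multiple of 2; total 8 bytes, alignment 2
layer at 0 (size 4, align 4) → ends 4
mip_level at 4 (size 2, align 2) → ends 6
height at 6 (size 22, align 2) → ends 28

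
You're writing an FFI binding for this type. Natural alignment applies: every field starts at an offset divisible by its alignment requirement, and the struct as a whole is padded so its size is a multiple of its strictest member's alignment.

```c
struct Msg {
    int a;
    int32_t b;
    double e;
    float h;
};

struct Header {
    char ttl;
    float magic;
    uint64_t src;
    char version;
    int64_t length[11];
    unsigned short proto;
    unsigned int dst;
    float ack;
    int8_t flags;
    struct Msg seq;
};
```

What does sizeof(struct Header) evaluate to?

152

Msg: a at 0 (size 4, align 4) → ends 4; b at 4 (size 4, align 4) → ends 8; e at 8 (size 8, align 8) → ends 16; h at 16 (size 4, align 4) → ends 20; tail pad 4 to reach multiple of 8; total 24 bytes, alignment 8
ttl at 0 (size 1, align 1) → ends 1
pad 3 to align 4 for magic
magic at 4 (size 4, align 4) → ends 8
src at 8 (size 8, align 8) → ends 16
version at 16 (size 1, align 1) → ends 17
pad 7 to align 8 for length
length at 24 (size 88, align 8) → ends 112
proto at 112 (size 2, align 2) → ends 114
pad 2 to align 4 for dst
dst at 116 (size 4, align 4) → ends 120
ack at 120 (size 4, align 4) → ends 124
flags at 124 (size 1, align 1) → ends 125
pad 3 to align 8 for seq
seq at 128 (size 24, align 8) → ends 152
total 152 bytes, alignment 8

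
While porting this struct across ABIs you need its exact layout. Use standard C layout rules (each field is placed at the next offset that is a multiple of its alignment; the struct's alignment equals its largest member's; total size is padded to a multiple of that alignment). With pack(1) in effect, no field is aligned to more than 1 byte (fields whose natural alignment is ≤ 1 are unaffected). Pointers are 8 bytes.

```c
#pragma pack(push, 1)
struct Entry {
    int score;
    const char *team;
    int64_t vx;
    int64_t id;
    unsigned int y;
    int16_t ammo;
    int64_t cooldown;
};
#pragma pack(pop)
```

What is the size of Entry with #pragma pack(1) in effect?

42

score at 0 (size 4, align 1) → ends 4
team at 4 (size 8, align 1) → ends 12
vx at 12 (size 8, align 1) → ends 20
id at 20 (size 8, align 1) → ends 28
y at 28 (size 4, align 1) → ends 32
ammo at 32 (size 2, align 1) → ends 34
cooldown at 34 (size 8, align 1) → ends 42
total 42 bytes, alignment 1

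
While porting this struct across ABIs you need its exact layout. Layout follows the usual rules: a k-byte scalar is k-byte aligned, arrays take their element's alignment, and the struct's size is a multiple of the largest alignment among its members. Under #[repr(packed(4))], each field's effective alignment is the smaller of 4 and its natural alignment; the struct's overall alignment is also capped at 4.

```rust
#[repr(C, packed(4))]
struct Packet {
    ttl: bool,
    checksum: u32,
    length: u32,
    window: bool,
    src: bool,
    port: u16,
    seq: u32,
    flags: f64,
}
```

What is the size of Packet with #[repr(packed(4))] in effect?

ttl at 0 (size 1, align 1) → ends 1
pad 3 to align 4 for checksum
checksum at 4 (size 4, align 4) → ends 8
length at 8 (size 4, align 4) → ends 12
window at 12 (size 1, align 1) → ends 13
src at 13 (size 1, align 1) → ends 14
port at 14 (size 2, align 2) → ends 16
seq at 16 (size 4, align 4) → ends 20
flags at 20 (size 8, align 4) → ends 28
total 28 bytes, alignment 4

28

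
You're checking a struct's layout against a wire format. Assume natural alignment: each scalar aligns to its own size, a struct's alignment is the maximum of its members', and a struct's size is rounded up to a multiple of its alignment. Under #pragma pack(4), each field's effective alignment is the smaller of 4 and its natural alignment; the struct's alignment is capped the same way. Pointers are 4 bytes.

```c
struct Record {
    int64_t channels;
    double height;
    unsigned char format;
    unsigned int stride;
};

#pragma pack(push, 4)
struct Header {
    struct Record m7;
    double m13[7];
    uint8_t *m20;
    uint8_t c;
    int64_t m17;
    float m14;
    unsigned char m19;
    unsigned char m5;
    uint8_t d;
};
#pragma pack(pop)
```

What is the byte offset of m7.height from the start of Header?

Record: @0: channels [8B, align 8] → 8; @8: height [8B, align 8] → 16; @16: format [1B, align 1] → 17; +3 pad (align 4); @20: stride [4B, align 4] → 24; size 24, align 8
@0: m7 [24B, align 4] → 24
within Record: height at 8
0 + 8 = 8

8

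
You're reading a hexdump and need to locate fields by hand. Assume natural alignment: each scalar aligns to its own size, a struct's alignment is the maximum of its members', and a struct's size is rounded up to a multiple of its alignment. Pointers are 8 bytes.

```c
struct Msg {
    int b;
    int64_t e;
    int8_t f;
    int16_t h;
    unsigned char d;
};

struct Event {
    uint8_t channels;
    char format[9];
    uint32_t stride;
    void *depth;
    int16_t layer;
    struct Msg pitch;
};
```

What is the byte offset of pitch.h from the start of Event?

Msg: @0: b [4B, align 4] → 4; +4 pad (align 8); @8: e [8B, align 8] → 16; @16: f [1B, align 1] → 17; +1 pad (align 2); @18: h [2B, align 2] → 20; @20: d [1B, align 1] → 21; +3 tail pad (align 8); size 24, align 8
@0: channels [1B, align 1] → 1
@1: format [9B, align 1] → 10
+2 pad (align 4)
@12: stride [4B, align 4] → 16
@16: depth [8B, align 8] → 24
@24: layer [2B, align 2] → 26
+6 pad (align 8)
@32: pitch [24B, align 8] → 56
within Msg: h at 18
32 + 18 = 50

50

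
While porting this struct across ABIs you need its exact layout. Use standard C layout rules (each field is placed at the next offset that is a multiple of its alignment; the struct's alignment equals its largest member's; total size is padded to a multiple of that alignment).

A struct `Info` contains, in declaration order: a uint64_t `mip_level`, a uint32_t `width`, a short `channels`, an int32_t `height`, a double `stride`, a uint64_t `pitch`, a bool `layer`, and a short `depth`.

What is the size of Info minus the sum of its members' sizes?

mip_level at 0 (size 8, align 8) → ends 8
width at 8 (size 4, align 4) → ends 12
channels at 12 (size 2, align 2) → ends 14
pad 2 to align 4 for height
height at 16 (size 4, align 4) → ends 20
pad 4 to align 8 for stride
stride at 24 (size 8, align 8) → ends 32
pitch at 32 (size 8, align 8) → ends 40
layer at 40 (size 1, align 1) → ends 41
pad 1 to align 2 for depth
depth at 42 (size 2, align 2) → ends 44
tail pad 4 to reach multiple of 8
total 48 bytes, alignment 8
data bytes 37, size 48 → padding 11

11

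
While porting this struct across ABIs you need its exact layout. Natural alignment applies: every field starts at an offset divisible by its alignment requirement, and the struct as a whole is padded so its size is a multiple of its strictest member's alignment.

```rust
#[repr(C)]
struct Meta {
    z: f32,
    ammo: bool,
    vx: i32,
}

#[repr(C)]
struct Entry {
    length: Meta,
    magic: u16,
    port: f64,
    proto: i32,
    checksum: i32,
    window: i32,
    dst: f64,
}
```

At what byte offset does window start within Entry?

32

Meta: z at 0 (size 4, align 4) → ends 4; ammo at 4 (size 1, align 1) → ends 5; pad 3 to align 4 for vx; vx at 8 (size 4, align 4) → ends 12; total 12 bytes, alignment 4
length at 0 (size 12, align 4) → ends 12
magic at 12 (size 2, align 2) → ends 14
pad 2 to align 8 for port
port at 16 (size 8, align 8) → ends 24
proto at 24 (size 4, align 4) → ends 28
checksum at 28 (size 4, align 4) → ends 32
window at 32 (size 4, align 4) → ends 36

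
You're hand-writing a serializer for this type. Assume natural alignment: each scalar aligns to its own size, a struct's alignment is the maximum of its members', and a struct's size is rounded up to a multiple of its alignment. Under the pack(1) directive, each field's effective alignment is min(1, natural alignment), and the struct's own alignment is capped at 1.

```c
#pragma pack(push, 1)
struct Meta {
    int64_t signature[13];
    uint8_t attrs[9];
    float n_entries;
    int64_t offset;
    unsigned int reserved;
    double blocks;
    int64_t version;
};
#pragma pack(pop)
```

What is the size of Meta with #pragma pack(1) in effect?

0..104  signature  (104B, 1-aligned)
104..113  attrs  (9B, 1-aligned)
113..117  n_entries  (4B, 1-aligned)
117..125  offset  (8B, 1-aligned)
125..129  reserved  (4B, 1-aligned)
129..137  blocks  (8B, 1-aligned)
137..145  version  (8B, 1-aligned)
sizeof = 145, alignof = 1

145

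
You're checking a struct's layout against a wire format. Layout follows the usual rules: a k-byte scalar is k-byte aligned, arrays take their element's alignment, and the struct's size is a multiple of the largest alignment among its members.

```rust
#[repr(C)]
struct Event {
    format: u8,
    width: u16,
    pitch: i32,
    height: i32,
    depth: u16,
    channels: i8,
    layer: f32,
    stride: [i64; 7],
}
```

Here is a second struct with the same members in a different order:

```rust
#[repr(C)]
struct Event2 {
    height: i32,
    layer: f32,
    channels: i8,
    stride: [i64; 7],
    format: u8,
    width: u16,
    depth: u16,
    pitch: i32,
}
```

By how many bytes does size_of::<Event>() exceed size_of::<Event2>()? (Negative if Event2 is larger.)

-8

0..1  format  (1B, 1-aligned)
1..2  -- padding (1B)
2..4  width  (2B, 2-aligned)
4..8  pitch  (4B, 4-aligned)
8..12  height  (4B, 4-aligned)
12..14  depth  (2B, 2-aligned)
14..15  channels  (1B, 1-aligned)
15..16  -- padding (1B)
16..20  layer  (4B, 4-aligned)
20..24  -- padding (4B)
24..80  stride  (56B, 8-aligned)
sizeof = 80, alignof = 8
— Event2 —
0..4  height  (4B, 4-aligned)
4..8  layer  (4B, 4-aligned)
8..9  channels  (1B, 1-aligned)
9..16  -- padding (7B)
16..72  stride  (56B, 8-aligned)
72..73  format  (1B, 1-aligned)
73..74  -- padding (1B)
74..76  width  (2B, 2-aligned)
76..78  depth  (2B, 2-aligned)
78..80  -- padding (2B)
80..84  pitch  (4B, 4-aligned)
84..88  -- tail padding (4B)
sizeof = 88, alignof = 8
80 − 88 = -8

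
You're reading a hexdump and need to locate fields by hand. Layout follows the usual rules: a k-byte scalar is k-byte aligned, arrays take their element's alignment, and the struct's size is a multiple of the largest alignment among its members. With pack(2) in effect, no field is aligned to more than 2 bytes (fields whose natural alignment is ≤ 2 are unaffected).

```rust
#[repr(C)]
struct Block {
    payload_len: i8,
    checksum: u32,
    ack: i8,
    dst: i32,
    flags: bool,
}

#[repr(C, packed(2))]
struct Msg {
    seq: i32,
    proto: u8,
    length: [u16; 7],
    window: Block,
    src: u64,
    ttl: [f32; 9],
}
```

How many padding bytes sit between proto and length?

1

Block: 0..1  payload_len  (1B, 1-aligned); 1..4  -- padding (3B); 4..8  checksum  (4B, 4-aligned); 8..9  ack  (1B, 1-aligned); 9..12  -- padding (3B); 12..16  dst  (4B, 4-aligned); 16..17  flags  (1B, 1-aligned); 17..20  -- tail padding (3B); sizeof = 20, alignof = 4
0..4  seq  (4B, 2-aligned)
4..5  proto  (1B, 1-aligned)
5..6  -- padding (1B)
6..20  length  (14B, 2-aligned)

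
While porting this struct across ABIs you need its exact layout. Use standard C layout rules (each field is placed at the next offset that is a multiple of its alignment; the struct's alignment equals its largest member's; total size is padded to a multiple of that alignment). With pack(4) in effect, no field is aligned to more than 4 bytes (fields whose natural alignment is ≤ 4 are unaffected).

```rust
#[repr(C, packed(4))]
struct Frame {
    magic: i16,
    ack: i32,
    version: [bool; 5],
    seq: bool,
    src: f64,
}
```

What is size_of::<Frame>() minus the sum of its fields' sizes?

4

magic at 0 (size 2, align 2) → ends 2
pad 2 to align 4 for ack
ack at 4 (size 4, align 4) → ends 8
version at 8 (size 5, align 1) → ends 13
seq at 13 (size 1, align 1) → ends 14
pad 2 to align 4 for src
src at 16 (size 8, align 4) → ends 24
total 24 bytes, alignment 4
data bytes 20, size 24 → padding 4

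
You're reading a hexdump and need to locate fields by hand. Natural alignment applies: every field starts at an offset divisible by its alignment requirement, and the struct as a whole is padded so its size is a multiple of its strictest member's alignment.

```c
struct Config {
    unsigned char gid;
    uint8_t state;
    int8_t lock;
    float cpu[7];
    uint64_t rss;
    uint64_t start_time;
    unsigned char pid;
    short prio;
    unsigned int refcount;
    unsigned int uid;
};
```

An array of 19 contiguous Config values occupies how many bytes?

1216

0..1  gid  (1B, 1-aligned)
1..2  state  (1B, 1-aligned)
2..3  lock  (1B, 1-aligned)
3..4  -- padding (1B)
4..32  cpu  (28B, 4-aligned)
32..40  rss  (8B, 8-aligned)
40..48  start_time  (8B, 8-aligned)
48..49  pid  (1B, 1-aligned)
49..50  -- padding (1B)
50..52  prio  (2B, 2-aligned)
52..56  refcount  (4B, 4-aligned)
56..60  uid  (4B, 4-aligned)
60..64  -- tail padding (4B)
sizeof = 64, alignof = 8
array of 19: 19 × 64 = 1216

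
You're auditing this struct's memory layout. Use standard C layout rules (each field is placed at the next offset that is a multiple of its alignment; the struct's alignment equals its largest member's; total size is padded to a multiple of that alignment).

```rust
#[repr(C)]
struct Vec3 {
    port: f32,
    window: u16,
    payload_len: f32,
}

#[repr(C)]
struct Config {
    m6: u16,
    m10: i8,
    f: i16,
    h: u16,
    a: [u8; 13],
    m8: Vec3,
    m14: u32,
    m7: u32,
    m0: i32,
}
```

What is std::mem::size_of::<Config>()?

48

Vec3: 0..4  port  (4B, 4-aligned); 4..6  window  (2B, 2-aligned); 6..8  -- padding (2B); 8..12  payload_len  (4B, 4-aligned); sizeof = 12, alignof = 4
0..2  m6  (2B, 2-aligned)
2..3  m10  (1B, 1-aligned)
3..4  -- padding (1B)
4..6  f  (2B, 2-aligned)
6..8  h  (2B, 2-aligned)
8..21  a  (13B, 1-aligned)
21..24  -- padding (3B)
24..36  m8  (12B, 4-aligned)
36..40  m14  (4B, 4-aligned)
40..44  m7  (4B, 4-aligned)
44..48  m0  (4B, 4-aligned)
sizeof = 48, alignof = 4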